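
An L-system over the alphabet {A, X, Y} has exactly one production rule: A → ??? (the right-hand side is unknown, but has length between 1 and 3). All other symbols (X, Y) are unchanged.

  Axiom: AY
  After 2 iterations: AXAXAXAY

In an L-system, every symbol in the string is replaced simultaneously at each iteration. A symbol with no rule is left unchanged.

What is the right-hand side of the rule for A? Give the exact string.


Trying A → AXA:
  Step 0: AY
  Step 1: AXAY
  Step 2: AXAXAXAY
Matches the given result.

Answer: AXA


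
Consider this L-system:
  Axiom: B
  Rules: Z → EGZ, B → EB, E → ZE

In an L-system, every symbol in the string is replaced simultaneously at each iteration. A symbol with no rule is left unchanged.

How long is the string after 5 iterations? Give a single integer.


Answer: 43

Derivation:
Step 0: length = 1
Step 1: length = 2
Step 2: length = 4
Step 3: length = 9
Step 4: length = 20
Step 5: length = 43


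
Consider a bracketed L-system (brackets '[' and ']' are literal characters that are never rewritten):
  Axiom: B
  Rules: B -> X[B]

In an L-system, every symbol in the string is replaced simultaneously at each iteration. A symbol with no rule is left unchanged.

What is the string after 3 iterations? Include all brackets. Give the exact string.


Step 0: B
Step 1: X[B]
Step 2: X[X[B]]
Step 3: X[X[X[B]]]

Answer: X[X[X[B]]]


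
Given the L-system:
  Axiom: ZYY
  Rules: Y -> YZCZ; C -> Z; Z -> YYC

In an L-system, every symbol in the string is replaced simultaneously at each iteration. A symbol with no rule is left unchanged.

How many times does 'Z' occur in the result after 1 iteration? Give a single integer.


Answer: 4

Derivation:
Step 0: ZYY  (1 'Z')
Step 1: YYCYZCZYZCZ  (4 'Z')


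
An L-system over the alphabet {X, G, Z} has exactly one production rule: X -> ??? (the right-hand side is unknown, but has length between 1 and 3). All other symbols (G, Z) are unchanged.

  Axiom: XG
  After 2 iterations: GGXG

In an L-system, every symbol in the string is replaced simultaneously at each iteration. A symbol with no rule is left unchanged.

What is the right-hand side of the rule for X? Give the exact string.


Answer: GX

Derivation:
Trying X -> GX:
  Step 0: XG
  Step 1: GXG
  Step 2: GGXG
Matches the given result.


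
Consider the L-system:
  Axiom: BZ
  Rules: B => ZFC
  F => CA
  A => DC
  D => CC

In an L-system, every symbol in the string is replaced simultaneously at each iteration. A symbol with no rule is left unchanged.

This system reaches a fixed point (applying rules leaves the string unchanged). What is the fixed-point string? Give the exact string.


Answer: ZCCCCCZ

Derivation:
Step 0: BZ
Step 1: ZFCZ
Step 2: ZCACZ
Step 3: ZCDCCZ
Step 4: ZCCCCCZ
Step 5: ZCCCCCZ  (unchanged — fixed point at step 4)


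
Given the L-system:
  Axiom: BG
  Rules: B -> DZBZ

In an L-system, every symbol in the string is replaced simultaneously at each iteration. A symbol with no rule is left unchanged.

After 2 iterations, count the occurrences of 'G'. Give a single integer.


Answer: 1

Derivation:
Step 0: BG  (1 'G')
Step 1: DZBZG  (1 'G')
Step 2: DZDZBZZG  (1 'G')


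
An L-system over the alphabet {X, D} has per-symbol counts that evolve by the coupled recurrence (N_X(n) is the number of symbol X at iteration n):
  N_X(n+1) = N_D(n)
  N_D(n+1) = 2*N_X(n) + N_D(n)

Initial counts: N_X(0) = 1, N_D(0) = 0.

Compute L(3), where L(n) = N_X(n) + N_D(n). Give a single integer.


Answer: 8

Derivation:
Step 0: N_X=1, N_D=0, L=1
Step 1: N_X=0, N_D=2, L=2
Step 2: N_X=2, N_D=2, L=4
Step 3: N_X=2, N_D=6, L=8


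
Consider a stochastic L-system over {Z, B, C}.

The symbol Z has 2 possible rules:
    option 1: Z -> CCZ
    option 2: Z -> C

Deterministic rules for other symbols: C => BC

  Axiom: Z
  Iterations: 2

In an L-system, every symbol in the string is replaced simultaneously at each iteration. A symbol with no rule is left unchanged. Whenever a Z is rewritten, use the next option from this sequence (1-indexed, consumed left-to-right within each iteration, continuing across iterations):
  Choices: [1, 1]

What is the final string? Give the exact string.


Answer: BCBCCCZ

Derivation:
Step 0: Z
Step 1: CCZ  (used choices [1])
Step 2: BCBCCCZ  (used choices [1])


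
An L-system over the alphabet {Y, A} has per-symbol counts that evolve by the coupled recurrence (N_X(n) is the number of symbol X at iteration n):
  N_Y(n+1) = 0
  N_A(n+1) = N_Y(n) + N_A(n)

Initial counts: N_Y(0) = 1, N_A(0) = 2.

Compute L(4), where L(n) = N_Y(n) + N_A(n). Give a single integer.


Answer: 3

Derivation:
Step 0: N_Y=1, N_A=2, L=3
Step 1: N_Y=0, N_A=3, L=3
Step 2: N_Y=0, N_A=3, L=3
Step 3: N_Y=0, N_A=3, L=3
Step 4: N_Y=0, N_A=3, L=3


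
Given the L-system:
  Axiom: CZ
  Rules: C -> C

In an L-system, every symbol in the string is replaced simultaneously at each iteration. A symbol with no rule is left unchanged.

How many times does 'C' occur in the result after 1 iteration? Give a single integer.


Answer: 1

Derivation:
Step 0: CZ  (1 'C')
Step 1: CZ  (1 'C')


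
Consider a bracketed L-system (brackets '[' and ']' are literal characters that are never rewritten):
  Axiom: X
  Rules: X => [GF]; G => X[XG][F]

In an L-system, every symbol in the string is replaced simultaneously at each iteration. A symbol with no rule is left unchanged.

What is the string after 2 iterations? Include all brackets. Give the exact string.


Step 0: X
Step 1: [GF]
Step 2: [X[XG][F]F]

Answer: [X[XG][F]F]


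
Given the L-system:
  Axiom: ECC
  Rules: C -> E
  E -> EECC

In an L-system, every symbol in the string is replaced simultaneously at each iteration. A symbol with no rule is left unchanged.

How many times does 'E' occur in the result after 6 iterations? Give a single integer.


Step 0: length=3, 'E' count=1
Step 1: length=6, 'E' count=4
Step 2: length=18, 'E' count=10
Step 3: length=48, 'E' count=28
Step 4: length=132, 'E' count=76
Step 5: length=360, 'E' count=208
Step 6: length=984, 'E' count=568
Final string: EECCEECCEEEECCEECCEEEECCEECCEECCEECCEEEECCEECCEEEECCEECCEECCEECCEEEECCEECCEEEECCEECCEEEECCEECCEEEECCEECCEECCEECCEEEECCEECCEEEECCEECCEECCEECCEEEECCEECCEEEECCEECCEEEECCEECCEEEECCEECCEECCEECCEEEECCEECCEEEECCEECCEECCEECCEEEECCEECCEEEECCEECCEECCEECCEEEECCEECCEEEECCEECCEECCEECCEEEECCEECCEEEECCEECCEEEECCEECCEEEECCEECCEECCEECCEEEECCEECCEEEECCEECCEECCEECCEEEECCEECCEEEECCEECCEEEECCEECCEEEECCEECCEECCEECCEEEECCEECCEEEECCEECCEECCEECCEEEECCEECCEEEECCEECCEECCEECCEEEECCEECCEEEECCEECCEECCEECCEEEECCEECCEEEECCEECCEEEECCEECCEEEECCEECCEECCEECCEEEECCEECCEEEECCEECCEECCEECCEEEECCEECCEEEECCEECCEEEECCEECCEEEECCEECCEECCEECCEEEECCEECCEEEECCEECCEECCEECCEEEECCEECCEEEECCEECCEEEECCEECCEEEECCEECCEECCEECCEEEECCEECCEEEECCEECCEECCEECCEEEECCEECCEEEECCEECCEEEECCEECCEEEECCEECCEECCEECCEEEECCEECCEEEECCEECCEECCEECCEEEECCEECCEEEECCEECCEECCEECCEEEECCEECCEEEECCEECCEECCEECCEEEECCEECCEEEECCEECCEEEECCEECCEEEECCEECCEECCEECCEEEECCEECCEEEECCEECCEECCEECCEEEECCEECCEEEECCEECCEEEECCEECCEEEECCEECCEECCEECCEEEECCEECCEEEECCEECC

Answer: 568


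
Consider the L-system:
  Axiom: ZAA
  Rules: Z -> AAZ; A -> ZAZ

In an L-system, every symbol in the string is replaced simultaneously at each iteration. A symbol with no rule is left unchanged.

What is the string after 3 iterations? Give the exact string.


Step 0: ZAA
Step 1: AAZZAZZAZ
Step 2: ZAZZAZAAZAAZZAZAAZAAZZAZAAZ
Step 3: AAZZAZAAZAAZZAZAAZZAZZAZAAZZAZZAZAAZAAZZAZAAZZAZZAZAAZZAZZAZAAZAAZZAZAAZZAZZAZAAZ

Answer: AAZZAZAAZAAZZAZAAZZAZZAZAAZZAZZAZAAZAAZZAZAAZZAZZAZAAZZAZZAZAAZAAZZAZAAZZAZZAZAAZ


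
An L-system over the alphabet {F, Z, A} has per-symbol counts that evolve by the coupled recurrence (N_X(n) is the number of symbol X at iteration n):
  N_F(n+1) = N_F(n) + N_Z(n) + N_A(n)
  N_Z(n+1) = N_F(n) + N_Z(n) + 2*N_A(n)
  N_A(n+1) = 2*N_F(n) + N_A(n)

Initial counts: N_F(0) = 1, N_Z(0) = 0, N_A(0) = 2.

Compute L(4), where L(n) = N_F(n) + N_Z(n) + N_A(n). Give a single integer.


Answer: 384

Derivation:
Step 0: N_F=1, N_Z=0, N_A=2, L=3
Step 1: N_F=3, N_Z=5, N_A=4, L=12
Step 2: N_F=12, N_Z=16, N_A=10, L=38
Step 3: N_F=38, N_Z=48, N_A=34, L=120
Step 4: N_F=120, N_Z=154, N_A=110, L=384


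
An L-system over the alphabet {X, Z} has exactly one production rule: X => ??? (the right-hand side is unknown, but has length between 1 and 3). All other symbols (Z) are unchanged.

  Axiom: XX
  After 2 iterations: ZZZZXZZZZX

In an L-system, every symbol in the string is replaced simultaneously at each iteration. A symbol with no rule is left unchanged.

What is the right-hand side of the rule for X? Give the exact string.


Answer: ZZX

Derivation:
Trying X => ZZX:
  Step 0: XX
  Step 1: ZZXZZX
  Step 2: ZZZZXZZZZX
Matches the given result.


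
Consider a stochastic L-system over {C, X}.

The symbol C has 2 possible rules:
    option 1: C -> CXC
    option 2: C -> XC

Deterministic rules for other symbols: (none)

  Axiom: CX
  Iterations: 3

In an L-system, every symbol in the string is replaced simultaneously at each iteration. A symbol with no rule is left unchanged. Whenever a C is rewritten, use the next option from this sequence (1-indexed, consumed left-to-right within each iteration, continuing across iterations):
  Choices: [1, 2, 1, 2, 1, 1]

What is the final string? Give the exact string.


Answer: XXCXCXCXCXCX

Derivation:
Step 0: CX
Step 1: CXCX  (used choices [1])
Step 2: XCXCXCX  (used choices [2, 1])
Step 3: XXCXCXCXCXCX  (used choices [2, 1, 1])


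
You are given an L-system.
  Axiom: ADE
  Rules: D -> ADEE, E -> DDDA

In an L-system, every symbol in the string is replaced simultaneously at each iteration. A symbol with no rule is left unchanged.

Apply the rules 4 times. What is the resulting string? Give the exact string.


Step 0: ADE
Step 1: AADEEDDDA
Step 2: AAADEEDDDADDDAADEEADEEADEEA
Step 3: AAAADEEDDDADDDAADEEADEEADEEAADEEADEEADEEAAADEEDDDADDDAAADEEDDDADDDAAADEEDDDADDDAA
Step 4: AAAAADEEDDDADDDAADEEADEEADEEAADEEADEEADEEAAADEEDDDADDDAAADEEDDDADDDAAADEEDDDADDDAAAADEEDDDADDDAAADEEDDDADDDAAADEEDDDADDDAAAAADEEDDDADDDAADEEADEEADEEAADEEADEEADEEAAAADEEDDDADDDAADEEADEEADEEAADEEADEEADEEAAAADEEDDDADDDAADEEADEEADEEAADEEADEEADEEAA

Answer: AAAAADEEDDDADDDAADEEADEEADEEAADEEADEEADEEAAADEEDDDADDDAAADEEDDDADDDAAADEEDDDADDDAAAADEEDDDADDDAAADEEDDDADDDAAADEEDDDADDDAAAAADEEDDDADDDAADEEADEEADEEAADEEADEEADEEAAAADEEDDDADDDAADEEADEEADEEAADEEADEEADEEAAAADEEDDDADDDAADEEADEEADEEAADEEADEEADEEAA


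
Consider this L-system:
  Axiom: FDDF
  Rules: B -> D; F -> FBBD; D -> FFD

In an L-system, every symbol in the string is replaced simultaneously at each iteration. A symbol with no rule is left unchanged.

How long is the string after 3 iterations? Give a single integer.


Answer: 110

Derivation:
Step 0: length = 4
Step 1: length = 14
Step 2: length = 40
Step 3: length = 110


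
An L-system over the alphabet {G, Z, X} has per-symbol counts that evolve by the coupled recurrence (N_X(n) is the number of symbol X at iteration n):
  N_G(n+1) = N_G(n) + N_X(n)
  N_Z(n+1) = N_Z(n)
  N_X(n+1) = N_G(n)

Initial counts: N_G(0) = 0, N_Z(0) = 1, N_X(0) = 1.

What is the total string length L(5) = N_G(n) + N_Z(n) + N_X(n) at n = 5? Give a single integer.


Answer: 9

Derivation:
Step 0: N_G=0, N_Z=1, N_X=1, L=2
Step 1: N_G=1, N_Z=1, N_X=0, L=2
Step 2: N_G=1, N_Z=1, N_X=1, L=3
Step 3: N_G=2, N_Z=1, N_X=1, L=4
Step 4: N_G=3, N_Z=1, N_X=2, L=6
Step 5: N_G=5, N_Z=1, N_X=3, L=9


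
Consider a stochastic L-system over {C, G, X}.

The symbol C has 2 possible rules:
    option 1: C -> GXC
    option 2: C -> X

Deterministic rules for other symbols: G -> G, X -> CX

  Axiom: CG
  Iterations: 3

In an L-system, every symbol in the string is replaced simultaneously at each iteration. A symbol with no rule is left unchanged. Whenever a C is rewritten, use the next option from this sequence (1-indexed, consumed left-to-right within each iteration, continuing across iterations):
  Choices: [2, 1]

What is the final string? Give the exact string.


Answer: GXCCXG

Derivation:
Step 0: CG
Step 1: XG  (used choices [2])
Step 2: CXG  (used choices [])
Step 3: GXCCXG  (used choices [1])


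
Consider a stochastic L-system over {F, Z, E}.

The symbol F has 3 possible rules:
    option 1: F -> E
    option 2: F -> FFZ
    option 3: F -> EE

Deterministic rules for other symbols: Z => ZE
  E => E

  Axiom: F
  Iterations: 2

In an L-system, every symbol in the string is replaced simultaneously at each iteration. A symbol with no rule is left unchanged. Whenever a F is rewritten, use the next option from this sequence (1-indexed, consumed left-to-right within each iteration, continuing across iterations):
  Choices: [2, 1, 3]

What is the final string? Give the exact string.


Step 0: F
Step 1: FFZ  (used choices [2])
Step 2: EEEZE  (used choices [1, 3])

Answer: EEEZE


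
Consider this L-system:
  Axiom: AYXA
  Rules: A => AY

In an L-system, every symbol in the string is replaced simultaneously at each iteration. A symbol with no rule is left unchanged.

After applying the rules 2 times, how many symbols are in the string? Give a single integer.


Answer: 8

Derivation:
Step 0: length = 4
Step 1: length = 6
Step 2: length = 8


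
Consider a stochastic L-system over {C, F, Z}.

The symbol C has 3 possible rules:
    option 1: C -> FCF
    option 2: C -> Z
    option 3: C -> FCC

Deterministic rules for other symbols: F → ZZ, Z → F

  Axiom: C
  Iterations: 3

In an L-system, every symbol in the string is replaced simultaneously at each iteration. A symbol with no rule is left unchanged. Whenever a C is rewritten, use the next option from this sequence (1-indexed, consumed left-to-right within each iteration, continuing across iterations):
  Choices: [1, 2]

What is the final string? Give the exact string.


Answer: FFFFF

Derivation:
Step 0: C
Step 1: FCF  (used choices [1])
Step 2: ZZZZZ  (used choices [2])
Step 3: FFFFF  (used choices [])


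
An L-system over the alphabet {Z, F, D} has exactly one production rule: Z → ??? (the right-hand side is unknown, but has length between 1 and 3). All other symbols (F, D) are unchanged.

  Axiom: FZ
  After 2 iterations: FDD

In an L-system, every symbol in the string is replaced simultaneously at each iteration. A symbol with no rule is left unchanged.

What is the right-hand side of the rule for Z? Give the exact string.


Answer: DD

Derivation:
Trying Z → DD:
  Step 0: FZ
  Step 1: FDD
  Step 2: FDD
Matches the given result.


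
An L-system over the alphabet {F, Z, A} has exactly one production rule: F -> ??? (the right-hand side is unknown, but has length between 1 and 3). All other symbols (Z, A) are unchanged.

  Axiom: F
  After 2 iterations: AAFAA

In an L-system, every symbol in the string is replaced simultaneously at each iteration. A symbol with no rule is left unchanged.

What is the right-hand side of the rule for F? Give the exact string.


Answer: AFA

Derivation:
Trying F -> AFA:
  Step 0: F
  Step 1: AFA
  Step 2: AAFAA
Matches the given result.


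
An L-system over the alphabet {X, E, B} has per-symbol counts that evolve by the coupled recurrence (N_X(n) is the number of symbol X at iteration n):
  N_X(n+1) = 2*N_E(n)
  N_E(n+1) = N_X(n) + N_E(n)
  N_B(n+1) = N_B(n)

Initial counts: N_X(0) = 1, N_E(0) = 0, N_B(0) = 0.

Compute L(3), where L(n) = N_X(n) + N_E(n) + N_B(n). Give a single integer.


Answer: 5

Derivation:
Step 0: N_X=1, N_E=0, N_B=0, L=1
Step 1: N_X=0, N_E=1, N_B=0, L=1
Step 2: N_X=2, N_E=1, N_B=0, L=3
Step 3: N_X=2, N_E=3, N_B=0, L=5


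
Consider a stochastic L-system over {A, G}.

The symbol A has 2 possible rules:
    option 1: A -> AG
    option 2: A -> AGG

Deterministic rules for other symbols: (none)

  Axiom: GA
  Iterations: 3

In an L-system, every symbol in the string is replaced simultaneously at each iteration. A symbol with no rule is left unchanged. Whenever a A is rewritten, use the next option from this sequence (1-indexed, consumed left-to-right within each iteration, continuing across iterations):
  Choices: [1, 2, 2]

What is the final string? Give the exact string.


Step 0: GA
Step 1: GAG  (used choices [1])
Step 2: GAGGG  (used choices [2])
Step 3: GAGGGGG  (used choices [2])

Answer: GAGGGGG


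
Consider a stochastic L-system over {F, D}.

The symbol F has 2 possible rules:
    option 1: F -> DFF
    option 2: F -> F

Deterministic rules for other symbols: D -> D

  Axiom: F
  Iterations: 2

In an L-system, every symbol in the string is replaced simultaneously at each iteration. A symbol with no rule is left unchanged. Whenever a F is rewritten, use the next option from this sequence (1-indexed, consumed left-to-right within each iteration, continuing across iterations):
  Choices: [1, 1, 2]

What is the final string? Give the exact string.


Step 0: F
Step 1: DFF  (used choices [1])
Step 2: DDFFF  (used choices [1, 2])

Answer: DDFFF


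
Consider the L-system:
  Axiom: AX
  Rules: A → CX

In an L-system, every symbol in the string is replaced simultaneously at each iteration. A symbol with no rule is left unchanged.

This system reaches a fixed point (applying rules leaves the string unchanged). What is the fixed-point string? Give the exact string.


Step 0: AX
Step 1: CXX
Step 2: CXX  (unchanged — fixed point at step 1)

Answer: CXX


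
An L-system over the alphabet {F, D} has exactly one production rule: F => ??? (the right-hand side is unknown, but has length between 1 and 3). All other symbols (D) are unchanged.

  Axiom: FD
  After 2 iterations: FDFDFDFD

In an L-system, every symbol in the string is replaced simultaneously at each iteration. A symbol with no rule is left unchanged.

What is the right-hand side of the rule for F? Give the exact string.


Trying F => FDF:
  Step 0: FD
  Step 1: FDFD
  Step 2: FDFDFDFD
Matches the given result.

Answer: FDF


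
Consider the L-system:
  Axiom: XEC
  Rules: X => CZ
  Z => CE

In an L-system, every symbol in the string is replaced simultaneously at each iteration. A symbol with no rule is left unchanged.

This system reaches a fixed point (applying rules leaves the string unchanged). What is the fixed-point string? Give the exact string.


Answer: CCEEC

Derivation:
Step 0: XEC
Step 1: CZEC
Step 2: CCEEC
Step 3: CCEEC  (unchanged — fixed point at step 2)


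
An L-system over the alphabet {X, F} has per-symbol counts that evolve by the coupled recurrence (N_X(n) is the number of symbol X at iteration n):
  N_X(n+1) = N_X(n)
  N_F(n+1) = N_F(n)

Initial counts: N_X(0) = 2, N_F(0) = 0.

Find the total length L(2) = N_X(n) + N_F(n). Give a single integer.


Answer: 2

Derivation:
Step 0: N_X=2, N_F=0, L=2
Step 1: N_X=2, N_F=0, L=2
Step 2: N_X=2, N_F=0, L=2


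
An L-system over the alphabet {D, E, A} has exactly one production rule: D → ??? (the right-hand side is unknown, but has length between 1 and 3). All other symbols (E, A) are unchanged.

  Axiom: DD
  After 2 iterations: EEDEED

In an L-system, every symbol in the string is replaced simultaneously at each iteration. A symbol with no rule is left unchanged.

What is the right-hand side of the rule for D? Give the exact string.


Answer: ED

Derivation:
Trying D → ED:
  Step 0: DD
  Step 1: EDED
  Step 2: EEDEED
Matches the given result.


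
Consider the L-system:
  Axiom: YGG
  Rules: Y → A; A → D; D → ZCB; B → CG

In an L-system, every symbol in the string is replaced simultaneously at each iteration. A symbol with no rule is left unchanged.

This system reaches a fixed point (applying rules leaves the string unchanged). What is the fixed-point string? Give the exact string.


Step 0: YGG
Step 1: AGG
Step 2: DGG
Step 3: ZCBGG
Step 4: ZCCGGG
Step 5: ZCCGGG  (unchanged — fixed point at step 4)

Answer: ZCCGGG


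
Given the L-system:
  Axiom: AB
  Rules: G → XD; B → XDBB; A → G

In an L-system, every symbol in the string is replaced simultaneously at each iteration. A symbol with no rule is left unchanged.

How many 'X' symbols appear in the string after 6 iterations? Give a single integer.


Answer: 64

Derivation:
Step 0: AB  (0 'X')
Step 1: GXDBB  (1 'X')
Step 2: XDXDXDBBXDBB  (4 'X')
Step 3: XDXDXDXDBBXDBBXDXDBBXDBB  (8 'X')
Step 4: XDXDXDXDXDBBXDBBXDXDBBXDBBXDXDXDBBXDBBXDXDBBXDBB  (16 'X')
Step 5: XDXDXDXDXDXDBBXDBBXDXDBBXDBBXDXDXDBBXDBBXDXDBBXDBBXDXDXDXDBBXDBBXDXDBBXDBBXDXDXDBBXDBBXDXDBBXDBB  (32 'X')
Step 6: XDXDXDXDXDXDXDBBXDBBXDXDBBXDBBXDXDXDBBXDBBXDXDBBXDBBXDXDXDXDBBXDBBXDXDBBXDBBXDXDXDBBXDBBXDXDBBXDBBXDXDXDXDXDBBXDBBXDXDBBXDBBXDXDXDBBXDBBXDXDBBXDBBXDXDXDXDBBXDBBXDXDBBXDBBXDXDXDBBXDBBXDXDBBXDBB  (64 'X')


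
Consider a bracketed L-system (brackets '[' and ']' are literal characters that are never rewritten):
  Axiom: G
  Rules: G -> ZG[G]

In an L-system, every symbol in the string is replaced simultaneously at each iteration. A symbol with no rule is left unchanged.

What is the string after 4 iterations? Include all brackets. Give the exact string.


Step 0: G
Step 1: ZG[G]
Step 2: ZZG[G][ZG[G]]
Step 3: ZZZG[G][ZG[G]][ZZG[G][ZG[G]]]
Step 4: ZZZZG[G][ZG[G]][ZZG[G][ZG[G]]][ZZZG[G][ZG[G]][ZZG[G][ZG[G]]]]

Answer: ZZZZG[G][ZG[G]][ZZG[G][ZG[G]]][ZZZG[G][ZG[G]][ZZG[G][ZG[G]]]]


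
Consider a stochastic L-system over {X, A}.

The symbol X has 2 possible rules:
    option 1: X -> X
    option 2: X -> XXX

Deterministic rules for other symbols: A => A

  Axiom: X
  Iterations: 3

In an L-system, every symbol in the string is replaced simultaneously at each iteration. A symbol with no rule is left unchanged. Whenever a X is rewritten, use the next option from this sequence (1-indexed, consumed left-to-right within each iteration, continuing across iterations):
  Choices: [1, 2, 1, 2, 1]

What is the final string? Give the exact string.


Answer: XXXXX

Derivation:
Step 0: X
Step 1: X  (used choices [1])
Step 2: XXX  (used choices [2])
Step 3: XXXXX  (used choices [1, 2, 1])


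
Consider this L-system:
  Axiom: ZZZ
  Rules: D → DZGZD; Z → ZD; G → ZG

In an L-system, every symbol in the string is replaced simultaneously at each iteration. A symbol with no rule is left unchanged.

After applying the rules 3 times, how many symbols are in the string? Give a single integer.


Answer: 69

Derivation:
Step 0: length = 3
Step 1: length = 6
Step 2: length = 21
Step 3: length = 69


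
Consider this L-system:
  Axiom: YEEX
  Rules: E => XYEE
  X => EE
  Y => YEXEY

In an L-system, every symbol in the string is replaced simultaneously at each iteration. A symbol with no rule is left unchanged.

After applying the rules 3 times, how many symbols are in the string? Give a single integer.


Step 0: length = 4
Step 1: length = 15
Step 2: length = 58
Step 3: length = 224

Answer: 224


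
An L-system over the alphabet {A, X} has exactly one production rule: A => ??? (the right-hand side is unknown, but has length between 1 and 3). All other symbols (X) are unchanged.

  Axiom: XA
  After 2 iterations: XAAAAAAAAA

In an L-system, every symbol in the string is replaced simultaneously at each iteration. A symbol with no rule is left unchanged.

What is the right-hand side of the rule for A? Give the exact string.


Answer: AAA

Derivation:
Trying A => AAA:
  Step 0: XA
  Step 1: XAAA
  Step 2: XAAAAAAAAA
Matches the given result.


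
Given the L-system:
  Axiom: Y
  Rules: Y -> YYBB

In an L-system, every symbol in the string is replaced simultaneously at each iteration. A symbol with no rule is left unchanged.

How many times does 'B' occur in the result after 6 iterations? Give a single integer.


Step 0: Y  (0 'B')
Step 1: YYBB  (2 'B')
Step 2: YYBBYYBBBB  (6 'B')
Step 3: YYBBYYBBBBYYBBYYBBBBBB  (14 'B')
Step 4: YYBBYYBBBBYYBBYYBBBBBBYYBBYYBBBBYYBBYYBBBBBBBB  (30 'B')
Step 5: YYBBYYBBBBYYBBYYBBBBBBYYBBYYBBBBYYBBYYBBBBBBBBYYBBYYBBBBYYBBYYBBBBBBYYBBYYBBBBYYBBYYBBBBBBBBBB  (62 'B')
Step 6: YYBBYYBBBBYYBBYYBBBBBBYYBBYYBBBBYYBBYYBBBBBBBBYYBBYYBBBBYYBBYYBBBBBBYYBBYYBBBBYYBBYYBBBBBBBBBBYYBBYYBBBBYYBBYYBBBBBBYYBBYYBBBBYYBBYYBBBBBBBBYYBBYYBBBBYYBBYYBBBBBBYYBBYYBBBBYYBBYYBBBBBBBBBBBB  (126 'B')

Answer: 126


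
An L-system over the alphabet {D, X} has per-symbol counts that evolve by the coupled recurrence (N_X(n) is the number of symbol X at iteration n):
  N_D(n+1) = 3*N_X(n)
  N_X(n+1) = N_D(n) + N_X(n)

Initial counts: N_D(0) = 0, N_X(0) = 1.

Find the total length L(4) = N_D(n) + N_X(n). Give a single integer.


Step 0: N_D=0, N_X=1, L=1
Step 1: N_D=3, N_X=1, L=4
Step 2: N_D=3, N_X=4, L=7
Step 3: N_D=12, N_X=7, L=19
Step 4: N_D=21, N_X=19, L=40

Answer: 40


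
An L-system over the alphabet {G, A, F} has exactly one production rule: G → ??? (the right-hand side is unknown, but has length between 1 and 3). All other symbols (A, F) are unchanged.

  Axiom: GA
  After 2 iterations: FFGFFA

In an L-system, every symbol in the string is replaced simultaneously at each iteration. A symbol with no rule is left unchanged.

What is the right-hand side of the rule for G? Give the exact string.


Trying G → FGF:
  Step 0: GA
  Step 1: FGFA
  Step 2: FFGFFA
Matches the given result.

Answer: FGF


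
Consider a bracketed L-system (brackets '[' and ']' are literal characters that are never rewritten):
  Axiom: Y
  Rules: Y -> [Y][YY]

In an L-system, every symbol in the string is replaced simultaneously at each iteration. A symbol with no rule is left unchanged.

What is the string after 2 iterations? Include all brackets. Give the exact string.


Step 0: Y
Step 1: [Y][YY]
Step 2: [[Y][YY]][[Y][YY][Y][YY]]

Answer: [[Y][YY]][[Y][YY][Y][YY]]


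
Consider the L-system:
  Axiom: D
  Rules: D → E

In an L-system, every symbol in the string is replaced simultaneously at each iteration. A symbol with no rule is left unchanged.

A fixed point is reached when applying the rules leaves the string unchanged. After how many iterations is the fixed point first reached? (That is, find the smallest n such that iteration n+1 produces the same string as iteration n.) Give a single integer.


Step 0: D
Step 1: E
Step 2: E  (unchanged — fixed point at step 1)

Answer: 1


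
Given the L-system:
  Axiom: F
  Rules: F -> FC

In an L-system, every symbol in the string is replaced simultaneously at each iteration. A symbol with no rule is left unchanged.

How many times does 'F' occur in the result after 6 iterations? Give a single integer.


Answer: 1

Derivation:
Step 0: F  (1 'F')
Step 1: FC  (1 'F')
Step 2: FCC  (1 'F')
Step 3: FCCC  (1 'F')
Step 4: FCCCC  (1 'F')
Step 5: FCCCCC  (1 'F')
Step 6: FCCCCCC  (1 'F')


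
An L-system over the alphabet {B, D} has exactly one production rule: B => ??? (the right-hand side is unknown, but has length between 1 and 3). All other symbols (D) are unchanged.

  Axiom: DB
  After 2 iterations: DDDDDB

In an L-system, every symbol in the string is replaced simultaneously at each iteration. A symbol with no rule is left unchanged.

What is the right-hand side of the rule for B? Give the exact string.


Answer: DDB

Derivation:
Trying B => DDB:
  Step 0: DB
  Step 1: DDDB
  Step 2: DDDDDB
Matches the given result.


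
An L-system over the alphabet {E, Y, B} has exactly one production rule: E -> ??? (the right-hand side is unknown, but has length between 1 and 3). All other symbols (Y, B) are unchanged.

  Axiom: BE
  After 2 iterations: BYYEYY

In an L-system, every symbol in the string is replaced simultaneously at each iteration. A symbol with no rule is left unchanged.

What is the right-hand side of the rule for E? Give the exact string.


Answer: YEY

Derivation:
Trying E -> YEY:
  Step 0: BE
  Step 1: BYEY
  Step 2: BYYEYY
Matches the given result.


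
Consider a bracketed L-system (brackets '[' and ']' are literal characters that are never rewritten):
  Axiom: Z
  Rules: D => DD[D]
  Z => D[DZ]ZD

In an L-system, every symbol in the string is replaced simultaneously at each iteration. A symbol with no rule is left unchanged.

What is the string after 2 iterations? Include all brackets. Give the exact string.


Step 0: Z
Step 1: D[DZ]ZD
Step 2: DD[D][DD[D]D[DZ]ZD]D[DZ]ZDDD[D]

Answer: DD[D][DD[D]D[DZ]ZD]D[DZ]ZDDD[D]


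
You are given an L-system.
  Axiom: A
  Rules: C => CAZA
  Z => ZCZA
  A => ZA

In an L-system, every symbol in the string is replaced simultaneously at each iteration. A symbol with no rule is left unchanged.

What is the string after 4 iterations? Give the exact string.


Step 0: A
Step 1: ZA
Step 2: ZCZAZA
Step 3: ZCZACAZAZCZAZAZCZAZA
Step 4: ZCZACAZAZCZAZACAZAZAZCZAZAZCZACAZAZCZAZAZCZAZAZCZACAZAZCZAZAZCZAZA

Answer: ZCZACAZAZCZAZACAZAZAZCZAZAZCZACAZAZCZAZAZCZAZAZCZACAZAZCZAZAZCZAZA


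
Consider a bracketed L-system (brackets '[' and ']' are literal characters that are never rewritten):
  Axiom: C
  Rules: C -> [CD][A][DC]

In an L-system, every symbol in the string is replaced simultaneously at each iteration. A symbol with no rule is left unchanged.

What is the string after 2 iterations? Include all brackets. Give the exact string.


Answer: [[CD][A][DC]D][A][D[CD][A][DC]]

Derivation:
Step 0: C
Step 1: [CD][A][DC]
Step 2: [[CD][A][DC]D][A][D[CD][A][DC]]


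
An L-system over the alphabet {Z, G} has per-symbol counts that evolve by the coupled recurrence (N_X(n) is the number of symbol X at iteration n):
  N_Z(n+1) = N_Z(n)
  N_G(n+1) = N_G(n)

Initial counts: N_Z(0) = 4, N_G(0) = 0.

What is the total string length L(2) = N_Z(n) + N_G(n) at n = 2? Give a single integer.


Answer: 4

Derivation:
Step 0: N_Z=4, N_G=0, L=4
Step 1: N_Z=4, N_G=0, L=4
Step 2: N_Z=4, N_G=0, L=4


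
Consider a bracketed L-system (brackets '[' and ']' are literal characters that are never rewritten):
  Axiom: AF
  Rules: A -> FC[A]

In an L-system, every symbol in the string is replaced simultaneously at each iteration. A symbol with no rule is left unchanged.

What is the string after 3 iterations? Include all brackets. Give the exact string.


Step 0: AF
Step 1: FC[A]F
Step 2: FC[FC[A]]F
Step 3: FC[FC[FC[A]]]F

Answer: FC[FC[FC[A]]]F


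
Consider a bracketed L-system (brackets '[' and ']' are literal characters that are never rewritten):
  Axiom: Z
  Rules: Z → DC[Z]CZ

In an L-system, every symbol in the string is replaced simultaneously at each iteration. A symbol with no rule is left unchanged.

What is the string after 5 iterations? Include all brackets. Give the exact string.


Answer: DC[DC[DC[DC[DC[Z]CZ]CDC[Z]CZ]CDC[DC[Z]CZ]CDC[Z]CZ]CDC[DC[DC[Z]CZ]CDC[Z]CZ]CDC[DC[Z]CZ]CDC[Z]CZ]CDC[DC[DC[DC[Z]CZ]CDC[Z]CZ]CDC[DC[Z]CZ]CDC[Z]CZ]CDC[DC[DC[Z]CZ]CDC[Z]CZ]CDC[DC[Z]CZ]CDC[Z]CZ

Derivation:
Step 0: Z
Step 1: DC[Z]CZ
Step 2: DC[DC[Z]CZ]CDC[Z]CZ
Step 3: DC[DC[DC[Z]CZ]CDC[Z]CZ]CDC[DC[Z]CZ]CDC[Z]CZ
Step 4: DC[DC[DC[DC[Z]CZ]CDC[Z]CZ]CDC[DC[Z]CZ]CDC[Z]CZ]CDC[DC[DC[Z]CZ]CDC[Z]CZ]CDC[DC[Z]CZ]CDC[Z]CZ
Step 5: DC[DC[DC[DC[DC[Z]CZ]CDC[Z]CZ]CDC[DC[Z]CZ]CDC[Z]CZ]CDC[DC[DC[Z]CZ]CDC[Z]CZ]CDC[DC[Z]CZ]CDC[Z]CZ]CDC[DC[DC[DC[Z]CZ]CDC[Z]CZ]CDC[DC[Z]CZ]CDC[Z]CZ]CDC[DC[DC[Z]CZ]CDC[Z]CZ]CDC[DC[Z]CZ]CDC[Z]CZ


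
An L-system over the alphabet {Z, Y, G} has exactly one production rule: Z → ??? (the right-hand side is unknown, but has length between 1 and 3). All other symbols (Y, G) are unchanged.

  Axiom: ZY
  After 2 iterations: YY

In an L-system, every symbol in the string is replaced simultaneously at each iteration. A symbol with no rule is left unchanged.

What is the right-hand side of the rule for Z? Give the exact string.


Answer: Y

Derivation:
Trying Z → Y:
  Step 0: ZY
  Step 1: YY
  Step 2: YY
Matches the given result.


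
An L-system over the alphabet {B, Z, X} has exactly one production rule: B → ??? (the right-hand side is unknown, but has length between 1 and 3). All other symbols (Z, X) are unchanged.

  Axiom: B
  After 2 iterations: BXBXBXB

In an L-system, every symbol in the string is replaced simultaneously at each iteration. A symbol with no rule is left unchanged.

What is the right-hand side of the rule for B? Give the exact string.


Trying B → BXB:
  Step 0: B
  Step 1: BXB
  Step 2: BXBXBXB
Matches the given result.

Answer: BXB


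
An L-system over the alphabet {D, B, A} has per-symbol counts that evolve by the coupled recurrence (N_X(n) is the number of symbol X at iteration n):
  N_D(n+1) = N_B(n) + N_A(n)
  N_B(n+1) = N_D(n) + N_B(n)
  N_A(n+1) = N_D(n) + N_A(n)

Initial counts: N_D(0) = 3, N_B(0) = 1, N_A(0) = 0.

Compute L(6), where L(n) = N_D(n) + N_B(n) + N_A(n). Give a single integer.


Answer: 256

Derivation:
Step 0: N_D=3, N_B=1, N_A=0, L=4
Step 1: N_D=1, N_B=4, N_A=3, L=8
Step 2: N_D=7, N_B=5, N_A=4, L=16
Step 3: N_D=9, N_B=12, N_A=11, L=32
Step 4: N_D=23, N_B=21, N_A=20, L=64
Step 5: N_D=41, N_B=44, N_A=43, L=128
Step 6: N_D=87, N_B=85, N_A=84, L=256


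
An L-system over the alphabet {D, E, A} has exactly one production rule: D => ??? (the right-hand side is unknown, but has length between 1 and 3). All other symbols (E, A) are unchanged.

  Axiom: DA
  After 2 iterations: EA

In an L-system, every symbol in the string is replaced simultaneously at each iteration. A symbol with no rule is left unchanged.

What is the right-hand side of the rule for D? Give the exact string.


Trying D => E:
  Step 0: DA
  Step 1: EA
  Step 2: EA
Matches the given result.

Answer: E


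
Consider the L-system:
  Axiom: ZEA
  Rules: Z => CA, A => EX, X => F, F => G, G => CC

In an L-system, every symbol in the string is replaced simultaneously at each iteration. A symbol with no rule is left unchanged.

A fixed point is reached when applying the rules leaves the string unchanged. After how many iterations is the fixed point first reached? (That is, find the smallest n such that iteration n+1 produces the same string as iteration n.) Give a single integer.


Answer: 5

Derivation:
Step 0: ZEA
Step 1: CAEEX
Step 2: CEXEEF
Step 3: CEFEEG
Step 4: CEGEECC
Step 5: CECCEECC
Step 6: CECCEECC  (unchanged — fixed point at step 5)


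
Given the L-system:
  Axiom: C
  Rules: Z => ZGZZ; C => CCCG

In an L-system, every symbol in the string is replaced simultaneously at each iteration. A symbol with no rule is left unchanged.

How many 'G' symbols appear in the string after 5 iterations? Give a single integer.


Step 0: C  (0 'G')
Step 1: CCCG  (1 'G')
Step 2: CCCGCCCGCCCGG  (4 'G')
Step 3: CCCGCCCGCCCGGCCCGCCCGCCCGGCCCGCCCGCCCGGG  (13 'G')
Step 4: CCCGCCCGCCCGGCCCGCCCGCCCGGCCCGCCCGCCCGGGCCCGCCCGCCCGGCCCGCCCGCCCGGCCCGCCCGCCCGGGCCCGCCCGCCCGGCCCGCCCGCCCGGCCCGCCCGCCCGGGG  (40 'G')
Step 5: CCCGCCCGCCCGGCCCGCCCGCCCGGCCCGCCCGCCCGGGCCCGCCCGCCCGGCCCGCCCGCCCGGCCCGCCCGCCCGGGCCCGCCCGCCCGGCCCGCCCGCCCGGCCCGCCCGCCCGGGGCCCGCCCGCCCGGCCCGCCCGCCCGGCCCGCCCGCCCGGGCCCGCCCGCCCGGCCCGCCCGCCCGGCCCGCCCGCCCGGGCCCGCCCGCCCGGCCCGCCCGCCCGGCCCGCCCGCCCGGGGCCCGCCCGCCCGGCCCGCCCGCCCGGCCCGCCCGCCCGGGCCCGCCCGCCCGGCCCGCCCGCCCGGCCCGCCCGCCCGGGCCCGCCCGCCCGGCCCGCCCGCCCGGCCCGCCCGCCCGGGGG  (121 'G')

Answer: 121


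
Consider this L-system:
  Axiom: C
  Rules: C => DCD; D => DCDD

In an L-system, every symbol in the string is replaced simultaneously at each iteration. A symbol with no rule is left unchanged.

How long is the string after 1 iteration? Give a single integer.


Step 0: length = 1
Step 1: length = 3

Answer: 3


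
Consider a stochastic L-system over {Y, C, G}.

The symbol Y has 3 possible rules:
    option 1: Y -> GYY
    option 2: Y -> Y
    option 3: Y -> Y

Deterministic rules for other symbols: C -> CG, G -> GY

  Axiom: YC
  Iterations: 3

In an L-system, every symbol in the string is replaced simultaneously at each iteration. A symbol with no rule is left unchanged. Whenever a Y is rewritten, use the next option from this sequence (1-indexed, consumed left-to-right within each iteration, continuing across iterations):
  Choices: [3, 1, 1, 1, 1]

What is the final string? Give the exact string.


Step 0: YC
Step 1: YCG  (used choices [3])
Step 2: GYYCGGY  (used choices [1])
Step 3: GYGYYGYYCGGYGYGYY  (used choices [1, 1, 1])

Answer: GYGYYGYYCGGYGYGYY


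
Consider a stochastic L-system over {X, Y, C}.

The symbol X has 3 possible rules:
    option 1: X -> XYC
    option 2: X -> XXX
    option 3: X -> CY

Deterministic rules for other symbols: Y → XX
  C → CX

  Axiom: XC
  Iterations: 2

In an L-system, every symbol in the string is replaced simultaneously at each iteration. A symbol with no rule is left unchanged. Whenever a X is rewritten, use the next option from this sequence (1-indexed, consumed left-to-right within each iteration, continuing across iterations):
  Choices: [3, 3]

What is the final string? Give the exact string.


Step 0: XC
Step 1: CYCX  (used choices [3])
Step 2: CXXXCXCY  (used choices [3])

Answer: CXXXCXCY


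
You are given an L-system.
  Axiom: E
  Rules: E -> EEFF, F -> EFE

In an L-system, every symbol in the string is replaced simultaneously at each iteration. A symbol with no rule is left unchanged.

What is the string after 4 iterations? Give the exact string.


Step 0: E
Step 1: EEFF
Step 2: EEFFEEFFEFEEFE
Step 3: EEFFEEFFEFEEFEEEFFEEFFEFEEFEEEFFEFEEEFFEEFFEFEEEFF
Step 4: EEFFEEFFEFEEFEEEFFEEFFEFEEFEEEFFEFEEEFFEEFFEFEEEFFEEFFEEFFEFEEFEEEFFEEFFEFEEFEEEFFEFEEEFFEEFFEFEEEFFEEFFEEFFEFEEFEEEFFEFEEEFFEEFFEEFFEFEEFEEEFFEEFFEFEEFEEEFFEFEEEFFEEFFEEFFEFEEFE

Answer: EEFFEEFFEFEEFEEEFFEEFFEFEEFEEEFFEFEEEFFEEFFEFEEEFFEEFFEEFFEFEEFEEEFFEEFFEFEEFEEEFFEFEEEFFEEFFEFEEEFFEEFFEEFFEFEEFEEEFFEFEEEFFEEFFEEFFEFEEFEEEFFEEFFEFEEFEEEFFEFEEEFFEEFFEEFFEFEEFE


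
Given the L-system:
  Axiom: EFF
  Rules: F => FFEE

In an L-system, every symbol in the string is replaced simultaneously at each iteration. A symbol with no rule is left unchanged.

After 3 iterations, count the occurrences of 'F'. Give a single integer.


Step 0: EFF  (2 'F')
Step 1: EFFEEFFEE  (4 'F')
Step 2: EFFEEFFEEEEFFEEFFEEEE  (8 'F')
Step 3: EFFEEFFEEEEFFEEFFEEEEEEFFEEFFEEEEFFEEFFEEEEEE  (16 'F')

Answer: 16


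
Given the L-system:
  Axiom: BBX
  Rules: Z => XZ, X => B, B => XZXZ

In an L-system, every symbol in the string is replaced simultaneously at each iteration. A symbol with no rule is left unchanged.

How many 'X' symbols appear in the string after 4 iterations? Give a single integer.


Answer: 26

Derivation:
Step 0: BBX  (1 'X')
Step 1: XZXZXZXZB  (4 'X')
Step 2: BXZBXZBXZBXZXZXZ  (6 'X')
Step 3: XZXZBXZXZXZBXZXZXZBXZXZXZBXZBXZBXZ  (14 'X')
Step 4: BXZBXZXZXZBXZBXZBXZXZXZBXZBXZBXZXZXZBXZBXZBXZXZXZBXZXZXZBXZXZXZBXZ  (26 'X')


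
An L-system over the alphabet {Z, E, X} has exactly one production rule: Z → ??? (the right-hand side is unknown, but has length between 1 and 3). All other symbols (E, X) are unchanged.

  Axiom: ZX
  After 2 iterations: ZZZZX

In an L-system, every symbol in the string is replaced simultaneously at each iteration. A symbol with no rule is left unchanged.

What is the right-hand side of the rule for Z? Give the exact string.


Trying Z → ZZ:
  Step 0: ZX
  Step 1: ZZX
  Step 2: ZZZZX
Matches the given result.

Answer: ZZ


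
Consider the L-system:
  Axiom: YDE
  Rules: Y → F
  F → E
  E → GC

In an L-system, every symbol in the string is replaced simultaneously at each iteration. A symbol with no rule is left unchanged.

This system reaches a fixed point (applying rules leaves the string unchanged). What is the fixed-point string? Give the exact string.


Answer: GCDGC

Derivation:
Step 0: YDE
Step 1: FDGC
Step 2: EDGC
Step 3: GCDGC
Step 4: GCDGC  (unchanged — fixed point at step 3)


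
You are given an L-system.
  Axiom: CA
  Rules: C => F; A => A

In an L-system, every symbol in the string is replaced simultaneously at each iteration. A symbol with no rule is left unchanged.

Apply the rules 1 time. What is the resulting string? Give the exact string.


Step 0: CA
Step 1: FA

Answer: FA


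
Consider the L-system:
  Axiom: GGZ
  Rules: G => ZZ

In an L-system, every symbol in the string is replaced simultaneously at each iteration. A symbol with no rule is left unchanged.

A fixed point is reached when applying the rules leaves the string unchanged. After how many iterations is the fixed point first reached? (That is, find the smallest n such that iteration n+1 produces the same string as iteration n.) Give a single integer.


Step 0: GGZ
Step 1: ZZZZZ
Step 2: ZZZZZ  (unchanged — fixed point at step 1)

Answer: 1
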